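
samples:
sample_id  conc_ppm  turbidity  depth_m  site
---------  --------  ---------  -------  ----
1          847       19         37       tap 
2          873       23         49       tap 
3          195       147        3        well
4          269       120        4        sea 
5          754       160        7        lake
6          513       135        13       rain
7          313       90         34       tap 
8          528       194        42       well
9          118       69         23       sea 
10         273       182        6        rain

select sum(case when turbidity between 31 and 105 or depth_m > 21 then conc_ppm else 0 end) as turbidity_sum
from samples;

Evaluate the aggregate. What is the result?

sample_id=1: ✓ → 847
sample_id=2: ✓ → 873
sample_id=3: ✗
sample_id=4: ✗
sample_id=5: ✗
sample_id=6: ✗
sample_id=7: ✓ → 313
sample_id=8: ✓ → 528
sample_id=9: ✓ → 118
sample_id=10: ✗
turbidity_sum = 847 + 873 + 313 + 528 + 118 = 2679

2679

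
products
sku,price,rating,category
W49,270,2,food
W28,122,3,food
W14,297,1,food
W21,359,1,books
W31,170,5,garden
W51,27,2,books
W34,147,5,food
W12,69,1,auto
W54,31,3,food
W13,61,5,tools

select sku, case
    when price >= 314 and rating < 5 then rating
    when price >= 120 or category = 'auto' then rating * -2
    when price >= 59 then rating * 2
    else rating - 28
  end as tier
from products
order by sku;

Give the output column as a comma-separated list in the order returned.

sku=W12: price >= 120 or category = 'auto' → -2
sku=W13: price >= 59 → 10
sku=W14: price >= 120 or category = 'auto' → -2
sku=W21: price >= 314 and rating < 5 → 1
sku=W28: price >= 120 or category = 'auto' → -6
sku=W31: price >= 120 or category = 'auto' → -10
sku=W34: price >= 120 or category = 'auto' → -10
sku=W49: price >= 120 or category = 'auto' → -4
sku=W51: ELSE → -26
sku=W54: ELSE → -25

-2, 10, -2, 1, -6, -10, -10, -4, -26, -25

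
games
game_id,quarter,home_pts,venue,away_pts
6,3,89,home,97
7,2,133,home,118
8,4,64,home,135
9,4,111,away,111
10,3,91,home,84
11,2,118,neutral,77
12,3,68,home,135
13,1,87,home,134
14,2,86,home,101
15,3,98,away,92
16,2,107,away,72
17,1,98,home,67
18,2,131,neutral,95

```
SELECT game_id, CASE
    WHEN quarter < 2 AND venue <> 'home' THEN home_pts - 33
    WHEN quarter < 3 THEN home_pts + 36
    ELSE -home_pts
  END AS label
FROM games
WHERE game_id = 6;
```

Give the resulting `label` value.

-89

game_id = 6: quarter=3, home_pts=89, venue=home, away_pts=97.
quarter < 2 AND venue <> 'home' → false
quarter < 3 → false
No prior WHEN matched → ELSE → -89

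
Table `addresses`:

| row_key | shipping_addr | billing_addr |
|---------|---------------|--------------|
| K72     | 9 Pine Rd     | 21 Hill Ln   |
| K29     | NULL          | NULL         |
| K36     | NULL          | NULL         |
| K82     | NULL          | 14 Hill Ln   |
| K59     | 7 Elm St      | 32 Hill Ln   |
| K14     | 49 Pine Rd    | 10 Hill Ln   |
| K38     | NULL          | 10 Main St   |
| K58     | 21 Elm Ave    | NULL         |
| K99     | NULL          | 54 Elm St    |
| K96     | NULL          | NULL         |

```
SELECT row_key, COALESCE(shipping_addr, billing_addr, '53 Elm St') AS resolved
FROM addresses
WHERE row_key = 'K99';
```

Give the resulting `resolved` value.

54 Elm St

row_key = K99: shipping_addr=NULL, billing_addr=54 Elm St.
shipping_addr=NULL, billing_addr=54 Elm St → 54 Elm St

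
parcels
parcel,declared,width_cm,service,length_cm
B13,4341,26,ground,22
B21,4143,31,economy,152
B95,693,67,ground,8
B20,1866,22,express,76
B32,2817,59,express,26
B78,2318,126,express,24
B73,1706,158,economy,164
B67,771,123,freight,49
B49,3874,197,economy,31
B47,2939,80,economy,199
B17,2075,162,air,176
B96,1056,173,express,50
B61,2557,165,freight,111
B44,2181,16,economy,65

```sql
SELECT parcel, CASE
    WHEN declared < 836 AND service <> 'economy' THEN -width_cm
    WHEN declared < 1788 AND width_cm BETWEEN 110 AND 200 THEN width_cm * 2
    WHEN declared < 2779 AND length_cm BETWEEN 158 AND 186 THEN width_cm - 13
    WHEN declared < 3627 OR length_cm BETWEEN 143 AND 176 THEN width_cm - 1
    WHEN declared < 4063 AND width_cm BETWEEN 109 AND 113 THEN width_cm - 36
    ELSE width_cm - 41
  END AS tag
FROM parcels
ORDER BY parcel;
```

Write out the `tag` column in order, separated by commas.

-15, 149, 21, 30, 58, 15, 79, 156, 164, -123, 316, 125, -67, 346

parcel=B13: ELSE → -15
parcel=B17: declared < 2779 AND length_cm BETWEEN 158 AND 186 → 149
parcel=B20: declared < 3627 OR length_cm BETWEEN 143 AND 176 → 21
parcel=B21: declared < 3627 OR length_cm BETWEEN 143 AND 176 → 30
parcel=B32: declared < 3627 OR length_cm BETWEEN 143 AND 176 → 58
parcel=B44: declared < 3627 OR length_cm BETWEEN 143 AND 176 → 15
parcel=B47: declared < 3627 OR length_cm BETWEEN 143 AND 176 → 79
parcel=B49: ELSE → 156
parcel=B61: declared < 3627 OR length_cm BETWEEN 143 AND 176 → 164
parcel=B67: declared < 836 AND service <> 'economy' → -123
parcel=B73: declared < 1788 AND width_cm BETWEEN 110 AND 200 → 316
parcel=B78: declared < 3627 OR length_cm BETWEEN 143 AND 176 → 125
parcel=B95: declared < 836 AND service <> 'economy' → -67
parcel=B96: declared < 1788 AND width_cm BETWEEN 110 AND 200 → 346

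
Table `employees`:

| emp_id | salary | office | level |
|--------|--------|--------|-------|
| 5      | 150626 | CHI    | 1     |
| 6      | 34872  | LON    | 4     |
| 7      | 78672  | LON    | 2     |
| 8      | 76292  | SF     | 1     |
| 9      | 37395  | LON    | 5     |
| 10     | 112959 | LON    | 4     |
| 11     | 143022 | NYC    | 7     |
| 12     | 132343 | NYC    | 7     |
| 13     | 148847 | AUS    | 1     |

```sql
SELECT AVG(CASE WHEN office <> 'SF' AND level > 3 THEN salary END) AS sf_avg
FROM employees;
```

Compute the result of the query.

emp_id=5: ✗
emp_id=6: ✓ → 34872
emp_id=7: ✗
emp_id=8: ✗
emp_id=9: ✓ → 37395
emp_id=10: ✓ → 112959
emp_id=11: ✓ → 143022
emp_id=12: ✓ → 132343
emp_id=13: ✗
sf_avg = (34872 + 37395 + 112959 + 143022 + 132343) / 5 = 92118.2

92118.2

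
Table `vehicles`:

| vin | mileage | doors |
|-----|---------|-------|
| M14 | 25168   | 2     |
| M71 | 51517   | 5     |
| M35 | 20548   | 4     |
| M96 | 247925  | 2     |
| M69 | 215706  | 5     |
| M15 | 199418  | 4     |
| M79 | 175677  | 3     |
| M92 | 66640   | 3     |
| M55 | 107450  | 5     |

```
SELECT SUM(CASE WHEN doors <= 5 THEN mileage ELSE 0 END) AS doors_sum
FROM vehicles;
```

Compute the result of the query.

vin=M14: ✓ → 25168
vin=M71: ✓ → 51517
vin=M35: ✓ → 20548
vin=M96: ✓ → 247925
vin=M69: ✓ → 215706
vin=M15: ✓ → 199418
vin=M79: ✓ → 175677
vin=M92: ✓ → 66640
vin=M55: ✓ → 107450
doors_sum = 25168 + 51517 + 20548 + 247925 + 215706 + 199418 + 175677 + 66640 + 107450 = 1110049

1110049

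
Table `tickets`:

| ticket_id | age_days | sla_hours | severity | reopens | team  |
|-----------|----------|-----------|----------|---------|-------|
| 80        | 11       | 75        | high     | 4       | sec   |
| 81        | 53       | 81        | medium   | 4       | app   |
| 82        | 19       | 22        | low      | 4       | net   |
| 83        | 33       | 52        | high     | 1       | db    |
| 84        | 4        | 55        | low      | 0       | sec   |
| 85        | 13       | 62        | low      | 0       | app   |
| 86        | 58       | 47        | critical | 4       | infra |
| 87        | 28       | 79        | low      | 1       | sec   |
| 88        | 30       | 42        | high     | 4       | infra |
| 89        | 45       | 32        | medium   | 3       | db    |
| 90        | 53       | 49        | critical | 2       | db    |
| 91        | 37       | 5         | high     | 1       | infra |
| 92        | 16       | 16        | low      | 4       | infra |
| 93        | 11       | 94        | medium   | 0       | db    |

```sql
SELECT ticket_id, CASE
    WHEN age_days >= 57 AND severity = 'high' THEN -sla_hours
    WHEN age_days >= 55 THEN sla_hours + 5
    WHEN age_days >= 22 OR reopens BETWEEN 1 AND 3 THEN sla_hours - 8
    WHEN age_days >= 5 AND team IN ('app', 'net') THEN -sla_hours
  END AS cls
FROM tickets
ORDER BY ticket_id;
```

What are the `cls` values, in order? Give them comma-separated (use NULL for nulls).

ticket_id=80: (no match → NULL) → NULL
ticket_id=81: age_days >= 22 OR reopens BETWEEN 1 AND 3 → 73
ticket_id=82: age_days >= 5 AND team IN ('app', 'net') → -22
ticket_id=83: age_days >= 22 OR reopens BETWEEN 1 AND 3 → 44
ticket_id=84: (no match → NULL) → NULL
ticket_id=85: age_days >= 5 AND team IN ('app', 'net') → -62
ticket_id=86: age_days >= 55 → 52
ticket_id=87: age_days >= 22 OR reopens BETWEEN 1 AND 3 → 71
ticket_id=88: age_days >= 22 OR reopens BETWEEN 1 AND 3 → 34
ticket_id=89: age_days >= 22 OR reopens BETWEEN 1 AND 3 → 24
ticket_id=90: age_days >= 22 OR reopens BETWEEN 1 AND 3 → 41
ticket_id=91: age_days >= 22 OR reopens BETWEEN 1 AND 3 → -3
ticket_id=92: (no match → NULL) → NULL
ticket_id=93: (no match → NULL) → NULL

NULL, 73, -22, 44, NULL, -62, 52, 71, 34, 24, 41, -3, NULL, NULL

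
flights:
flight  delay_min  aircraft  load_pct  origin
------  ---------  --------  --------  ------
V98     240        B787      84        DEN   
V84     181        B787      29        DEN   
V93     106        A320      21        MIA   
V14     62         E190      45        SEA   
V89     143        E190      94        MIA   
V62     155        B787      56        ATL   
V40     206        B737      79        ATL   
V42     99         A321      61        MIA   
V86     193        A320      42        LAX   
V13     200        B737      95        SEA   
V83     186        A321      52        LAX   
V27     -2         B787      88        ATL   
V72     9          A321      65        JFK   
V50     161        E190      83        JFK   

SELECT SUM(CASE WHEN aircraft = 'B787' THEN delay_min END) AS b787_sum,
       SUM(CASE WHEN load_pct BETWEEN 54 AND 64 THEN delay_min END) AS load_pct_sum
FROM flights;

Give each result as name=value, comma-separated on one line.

[b787_sum: aircraft = 'B787']
flight=V98: ✓ → 240
flight=V84: ✓ → 181
flight=V93: ✗
flight=V14: ✗
flight=V89: ✗
flight=V62: ✓ → 155
flight=V40: ✗
flight=V42: ✗
flight=V86: ✗
flight=V13: ✗
flight=V83: ✗
flight=V27: ✓ → -2
flight=V72: ✗
flight=V50: ✗
b787_sum = 240 + 181 + 155 + -2 = 574
—
[load_pct_sum: load_pct BETWEEN 54 AND 64]
flight=V98: ✗
flight=V84: ✗
flight=V93: ✗
flight=V14: ✗
flight=V89: ✗
flight=V62: ✓ → 155
flight=V40: ✗
flight=V42: ✓ → 99
flight=V86: ✗
flight=V13: ✗
flight=V83: ✗
flight=V27: ✗
flight=V72: ✗
flight=V50: ✗
load_pct_sum = 155 + 99 = 254

b787_sum=574, load_pct_sum=254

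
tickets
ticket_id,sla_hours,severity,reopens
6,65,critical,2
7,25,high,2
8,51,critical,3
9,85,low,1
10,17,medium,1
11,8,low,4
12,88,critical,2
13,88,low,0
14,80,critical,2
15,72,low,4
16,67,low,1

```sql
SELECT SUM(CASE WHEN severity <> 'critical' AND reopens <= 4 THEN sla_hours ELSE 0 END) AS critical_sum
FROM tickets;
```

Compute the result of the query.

362

ticket_id=6: ✗
ticket_id=7: ✓ → 25
ticket_id=8: ✗
ticket_id=9: ✓ → 85
ticket_id=10: ✓ → 17
ticket_id=11: ✓ → 8
ticket_id=12: ✗
ticket_id=13: ✓ → 88
ticket_id=14: ✗
ticket_id=15: ✓ → 72
ticket_id=16: ✓ → 67
critical_sum = 25 + 85 + 17 + 8 + 88 + 72 + 67 = 362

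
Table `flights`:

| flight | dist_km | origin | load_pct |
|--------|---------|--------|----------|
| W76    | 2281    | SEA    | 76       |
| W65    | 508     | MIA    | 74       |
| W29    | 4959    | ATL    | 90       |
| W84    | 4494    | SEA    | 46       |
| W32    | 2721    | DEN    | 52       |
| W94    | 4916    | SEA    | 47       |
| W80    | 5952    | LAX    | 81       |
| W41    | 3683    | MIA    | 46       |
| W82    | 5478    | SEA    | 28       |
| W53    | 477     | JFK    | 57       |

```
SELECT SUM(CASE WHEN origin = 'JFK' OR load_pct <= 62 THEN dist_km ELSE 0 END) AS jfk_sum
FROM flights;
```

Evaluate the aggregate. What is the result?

21769

flight=W76: ✗
flight=W65: ✗
flight=W29: ✗
flight=W84: ✓ → 4494
flight=W32: ✓ → 2721
flight=W94: ✓ → 4916
flight=W80: ✗
flight=W41: ✓ → 3683
flight=W82: ✓ → 5478
flight=W53: ✓ → 477
jfk_sum = 4494 + 2721 + 4916 + 3683 + 5478 + 477 = 21769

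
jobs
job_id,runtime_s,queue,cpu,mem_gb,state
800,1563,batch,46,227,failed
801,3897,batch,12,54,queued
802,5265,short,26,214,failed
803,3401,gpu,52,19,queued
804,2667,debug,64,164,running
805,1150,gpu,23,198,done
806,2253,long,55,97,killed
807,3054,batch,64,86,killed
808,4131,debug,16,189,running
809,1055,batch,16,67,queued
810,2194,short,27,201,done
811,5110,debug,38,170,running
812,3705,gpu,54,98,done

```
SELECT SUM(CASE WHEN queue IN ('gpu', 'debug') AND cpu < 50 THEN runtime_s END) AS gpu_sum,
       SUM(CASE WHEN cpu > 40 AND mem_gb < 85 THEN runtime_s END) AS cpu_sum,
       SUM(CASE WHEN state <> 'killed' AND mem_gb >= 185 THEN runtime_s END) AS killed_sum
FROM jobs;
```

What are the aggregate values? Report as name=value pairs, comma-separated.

[gpu_sum: queue IN ('gpu', 'debug') AND cpu < 50]
job_id=800: ✗
job_id=801: ✗
job_id=802: ✗
job_id=803: ✗
job_id=804: ✗
job_id=805: ✓ → 1150
job_id=806: ✗
job_id=807: ✗
job_id=808: ✓ → 4131
job_id=809: ✗
job_id=810: ✗
job_id=811: ✓ → 5110
job_id=812: ✗
gpu_sum = 1150 + 4131 + 5110 = 10391
—
[cpu_sum: cpu > 40 AND mem_gb < 85]
job_id=800: ✗
job_id=801: ✗
job_id=802: ✗
job_id=803: ✓ → 3401
job_id=804: ✗
job_id=805: ✗
job_id=806: ✗
job_id=807: ✗
job_id=808: ✗
job_id=809: ✗
job_id=810: ✗
job_id=811: ✗
job_id=812: ✗
cpu_sum = 3401
—
[killed_sum: state <> 'killed' AND mem_gb >= 185]
job_id=800: ✓ → 1563
job_id=801: ✗
job_id=802: ✓ → 5265
job_id=803: ✗
job_id=804: ✗
job_id=805: ✓ → 1150
job_id=806: ✗
job_id=807: ✗
job_id=808: ✓ → 4131
job_id=809: ✗
job_id=810: ✓ → 2194
job_id=811: ✗
job_id=812: ✗
killed_sum = 1563 + 5265 + 1150 + 4131 + 2194 = 14303

gpu_sum=10391, cpu_sum=3401, killed_sum=14303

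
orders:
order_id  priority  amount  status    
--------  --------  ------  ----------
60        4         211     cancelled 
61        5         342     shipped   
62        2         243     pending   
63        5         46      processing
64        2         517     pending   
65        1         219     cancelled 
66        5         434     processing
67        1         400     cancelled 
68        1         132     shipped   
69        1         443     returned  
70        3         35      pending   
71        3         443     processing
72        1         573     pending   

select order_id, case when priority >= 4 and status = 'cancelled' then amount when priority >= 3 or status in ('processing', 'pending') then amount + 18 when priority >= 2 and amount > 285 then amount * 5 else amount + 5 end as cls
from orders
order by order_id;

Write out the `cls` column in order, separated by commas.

211, 360, 261, 64, 535, 224, 452, 405, 137, 448, 53, 461, 591

order_id=60: priority >= 4 and status = 'cancelled' → 211
order_id=61: priority >= 3 or status in ('processing', 'pending') → 360
order_id=62: priority >= 3 or status in ('processing', 'pending') → 261
order_id=63: priority >= 3 or status in ('processing', 'pending') → 64
order_id=64: priority >= 3 or status in ('processing', 'pending') → 535
order_id=65: ELSE → 224
order_id=66: priority >= 3 or status in ('processing', 'pending') → 452
order_id=67: ELSE → 405
order_id=68: ELSE → 137
order_id=69: ELSE → 448
order_id=70: priority >= 3 or status in ('processing', 'pending') → 53
order_id=71: priority >= 3 or status in ('processing', 'pending') → 461
order_id=72: priority >= 3 or status in ('processing', 'pending') → 591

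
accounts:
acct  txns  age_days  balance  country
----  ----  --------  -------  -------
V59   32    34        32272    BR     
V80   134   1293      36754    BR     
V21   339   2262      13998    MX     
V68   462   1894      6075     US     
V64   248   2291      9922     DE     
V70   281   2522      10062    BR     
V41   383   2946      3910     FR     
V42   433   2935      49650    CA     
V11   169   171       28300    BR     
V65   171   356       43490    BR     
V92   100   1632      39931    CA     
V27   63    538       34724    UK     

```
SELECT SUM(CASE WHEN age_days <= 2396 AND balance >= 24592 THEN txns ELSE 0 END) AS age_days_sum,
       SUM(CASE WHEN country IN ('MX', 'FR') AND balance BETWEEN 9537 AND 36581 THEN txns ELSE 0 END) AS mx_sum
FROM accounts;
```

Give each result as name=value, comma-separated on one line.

age_days_sum=669, mx_sum=339

[age_days_sum: age_days <= 2396 AND balance >= 24592]
acct=V59: ✓ → 32
acct=V80: ✓ → 134
acct=V21: ✗
acct=V68: ✗
acct=V64: ✗
acct=V70: ✗
acct=V41: ✗
acct=V42: ✗
acct=V11: ✓ → 169
acct=V65: ✓ → 171
acct=V92: ✓ → 100
acct=V27: ✓ → 63
age_days_sum = 32 + 134 + 169 + 171 + 100 + 63 = 669
—
[mx_sum: country IN ('MX', 'FR') AND balance BETWEEN 9537 AND 36581]
acct=V59: ✗
acct=V80: ✗
acct=V21: ✓ → 339
acct=V68: ✗
acct=V64: ✗
acct=V70: ✗
acct=V41: ✗
acct=V42: ✗
acct=V11: ✗
acct=V65: ✗
acct=V92: ✗
acct=V27: ✗
mx_sum = 339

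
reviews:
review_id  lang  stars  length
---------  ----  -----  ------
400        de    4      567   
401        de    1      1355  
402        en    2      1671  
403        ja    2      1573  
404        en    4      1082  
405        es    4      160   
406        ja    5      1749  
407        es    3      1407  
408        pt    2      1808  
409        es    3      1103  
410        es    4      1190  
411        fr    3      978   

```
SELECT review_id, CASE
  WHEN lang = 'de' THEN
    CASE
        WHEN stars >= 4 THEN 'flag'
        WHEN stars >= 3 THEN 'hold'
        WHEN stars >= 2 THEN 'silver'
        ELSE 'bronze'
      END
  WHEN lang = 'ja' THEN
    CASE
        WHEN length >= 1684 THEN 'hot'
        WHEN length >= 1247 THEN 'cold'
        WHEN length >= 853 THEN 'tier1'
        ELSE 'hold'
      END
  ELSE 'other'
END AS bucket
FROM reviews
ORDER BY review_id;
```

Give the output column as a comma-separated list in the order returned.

review_id=400: lang='de' → inner[stars >= 4] → flag
review_id=401: lang='de' → inner[ELSE] → bronze
review_id=402: lang='en' → outer ELSE → other
review_id=403: lang='ja' → inner[length >= 1247] → cold
review_id=404: lang='en' → outer ELSE → other
review_id=405: lang='es' → outer ELSE → other
review_id=406: lang='ja' → inner[length >= 1684] → hot
review_id=407: lang='es' → outer ELSE → other
review_id=408: lang='pt' → outer ELSE → other
review_id=409: lang='es' → outer ELSE → other
review_id=410: lang='es' → outer ELSE → other
review_id=411: lang='fr' → outer ELSE → other

flag, bronze, other, cold, other, other, hot, other, other, other, other, other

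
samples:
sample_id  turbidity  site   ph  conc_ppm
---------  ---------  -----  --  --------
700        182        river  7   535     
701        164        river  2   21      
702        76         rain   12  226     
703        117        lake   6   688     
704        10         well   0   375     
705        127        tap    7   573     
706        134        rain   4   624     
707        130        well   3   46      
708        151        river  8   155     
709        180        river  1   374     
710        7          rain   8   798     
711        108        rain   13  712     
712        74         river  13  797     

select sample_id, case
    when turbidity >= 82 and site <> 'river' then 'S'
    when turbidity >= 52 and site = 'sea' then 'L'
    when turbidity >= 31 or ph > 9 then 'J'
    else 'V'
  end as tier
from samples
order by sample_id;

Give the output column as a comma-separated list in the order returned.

J, J, J, S, V, S, S, S, J, J, V, S, J

sample_id=700: turbidity >= 31 or ph > 9 → J
sample_id=701: turbidity >= 31 or ph > 9 → J
sample_id=702: turbidity >= 31 or ph > 9 → J
sample_id=703: turbidity >= 82 and site <> 'river' → S
sample_id=704: ELSE → V
sample_id=705: turbidity >= 82 and site <> 'river' → S
sample_id=706: turbidity >= 82 and site <> 'river' → S
sample_id=707: turbidity >= 82 and site <> 'river' → S
sample_id=708: turbidity >= 31 or ph > 9 → J
sample_id=709: turbidity >= 31 or ph > 9 → J
sample_id=710: ELSE → V
sample_id=711: turbidity >= 82 and site <> 'river' → S
sample_id=712: turbidity >= 31 or ph > 9 → J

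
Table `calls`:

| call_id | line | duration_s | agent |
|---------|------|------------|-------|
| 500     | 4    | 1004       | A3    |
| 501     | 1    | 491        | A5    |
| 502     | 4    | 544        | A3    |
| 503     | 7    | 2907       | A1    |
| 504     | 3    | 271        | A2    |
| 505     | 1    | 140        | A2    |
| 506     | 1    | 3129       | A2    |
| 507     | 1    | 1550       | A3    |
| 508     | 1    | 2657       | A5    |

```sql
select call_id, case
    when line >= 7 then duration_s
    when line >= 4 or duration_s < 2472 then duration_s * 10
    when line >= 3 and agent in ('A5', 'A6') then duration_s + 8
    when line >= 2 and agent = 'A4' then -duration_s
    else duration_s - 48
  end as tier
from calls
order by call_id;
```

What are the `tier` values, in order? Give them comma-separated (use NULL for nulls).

10040, 4910, 5440, 2907, 2710, 1400, 3081, 15500, 2609

call_id=500: line >= 4 or duration_s < 2472 → 10040
call_id=501: line >= 4 or duration_s < 2472 → 4910
call_id=502: line >= 4 or duration_s < 2472 → 5440
call_id=503: line >= 7 → 2907
call_id=504: line >= 4 or duration_s < 2472 → 2710
call_id=505: line >= 4 or duration_s < 2472 → 1400
call_id=506: ELSE → 3081
call_id=507: line >= 4 or duration_s < 2472 → 15500
call_id=508: ELSE → 2609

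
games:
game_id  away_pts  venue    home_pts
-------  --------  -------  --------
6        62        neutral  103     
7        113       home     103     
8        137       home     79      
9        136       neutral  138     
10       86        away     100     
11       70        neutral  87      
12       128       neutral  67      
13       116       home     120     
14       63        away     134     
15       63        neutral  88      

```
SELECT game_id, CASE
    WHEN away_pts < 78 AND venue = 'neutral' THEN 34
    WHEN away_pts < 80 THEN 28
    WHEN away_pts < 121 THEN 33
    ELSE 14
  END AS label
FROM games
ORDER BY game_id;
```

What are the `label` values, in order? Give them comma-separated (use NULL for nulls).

game_id=6: away_pts < 78 AND venue = 'neutral' → 34
game_id=7: away_pts < 121 → 33
game_id=8: ELSE → 14
game_id=9: ELSE → 14
game_id=10: away_pts < 121 → 33
game_id=11: away_pts < 78 AND venue = 'neutral' → 34
game_id=12: ELSE → 14
game_id=13: away_pts < 121 → 33
game_id=14: away_pts < 80 → 28
game_id=15: away_pts < 78 AND venue = 'neutral' → 34

34, 33, 14, 14, 33, 34, 14, 33, 28, 34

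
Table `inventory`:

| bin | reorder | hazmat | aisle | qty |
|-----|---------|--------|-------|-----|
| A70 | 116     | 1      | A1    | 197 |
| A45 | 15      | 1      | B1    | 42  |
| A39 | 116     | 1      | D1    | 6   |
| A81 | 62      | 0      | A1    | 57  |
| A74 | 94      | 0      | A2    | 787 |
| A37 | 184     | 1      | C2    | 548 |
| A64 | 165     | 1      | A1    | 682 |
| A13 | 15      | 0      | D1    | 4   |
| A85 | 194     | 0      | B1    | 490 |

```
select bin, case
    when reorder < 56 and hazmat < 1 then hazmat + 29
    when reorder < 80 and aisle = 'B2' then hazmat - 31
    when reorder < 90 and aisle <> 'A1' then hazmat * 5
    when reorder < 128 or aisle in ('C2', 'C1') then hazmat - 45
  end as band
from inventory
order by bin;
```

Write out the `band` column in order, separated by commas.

29, -44, -44, 5, NULL, -44, -45, -45, NULL

bin=A13: reorder < 56 and hazmat < 1 → 29
bin=A37: reorder < 128 or aisle in ('C2', 'C1') → -44
bin=A39: reorder < 128 or aisle in ('C2', 'C1') → -44
bin=A45: reorder < 90 and aisle <> 'A1' → 5
bin=A64: (no match → NULL) → NULL
bin=A70: reorder < 128 or aisle in ('C2', 'C1') → -44
bin=A74: reorder < 128 or aisle in ('C2', 'C1') → -45
bin=A81: reorder < 128 or aisle in ('C2', 'C1') → -45
bin=A85: (no match → NULL) → NULL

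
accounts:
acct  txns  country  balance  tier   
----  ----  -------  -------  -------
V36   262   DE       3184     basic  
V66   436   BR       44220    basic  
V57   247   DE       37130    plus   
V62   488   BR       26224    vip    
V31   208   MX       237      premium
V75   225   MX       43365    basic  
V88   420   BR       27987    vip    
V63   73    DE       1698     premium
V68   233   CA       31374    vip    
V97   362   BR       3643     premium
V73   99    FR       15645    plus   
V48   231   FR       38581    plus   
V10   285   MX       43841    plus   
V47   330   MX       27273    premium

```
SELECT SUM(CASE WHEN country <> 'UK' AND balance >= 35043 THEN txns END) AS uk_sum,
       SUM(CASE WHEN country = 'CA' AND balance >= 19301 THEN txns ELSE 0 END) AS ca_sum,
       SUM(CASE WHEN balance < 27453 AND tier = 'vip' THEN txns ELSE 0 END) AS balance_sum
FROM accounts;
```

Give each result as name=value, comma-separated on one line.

uk_sum=1424, ca_sum=233, balance_sum=488

[uk_sum: country <> 'UK' AND balance >= 35043]
acct=V36: ✗
acct=V66: ✓ → 436
acct=V57: ✓ → 247
acct=V62: ✗
acct=V31: ✗
acct=V75: ✓ → 225
acct=V88: ✗
acct=V63: ✗
acct=V68: ✗
acct=V97: ✗
acct=V73: ✗
acct=V48: ✓ → 231
acct=V10: ✓ → 285
acct=V47: ✗
uk_sum = 436 + 247 + 225 + 231 + 285 = 1424
—
[ca_sum: country = 'CA' AND balance >= 19301]
acct=V36: ✗
acct=V66: ✗
acct=V57: ✗
acct=V62: ✗
acct=V31: ✗
acct=V75: ✗
acct=V88: ✗
acct=V63: ✗
acct=V68: ✓ → 233
acct=V97: ✗
acct=V73: ✗
acct=V48: ✗
acct=V10: ✗
acct=V47: ✗
ca_sum = 233
—
[balance_sum: balance < 27453 AND tier = 'vip']
acct=V36: ✗
acct=V66: ✗
acct=V57: ✗
acct=V62: ✓ → 488
acct=V31: ✗
acct=V75: ✗
acct=V88: ✗
acct=V63: ✗
acct=V68: ✗
acct=V97: ✗
acct=V73: ✗
acct=V48: ✗
acct=V10: ✗
acct=V47: ✗
balance_sum = 488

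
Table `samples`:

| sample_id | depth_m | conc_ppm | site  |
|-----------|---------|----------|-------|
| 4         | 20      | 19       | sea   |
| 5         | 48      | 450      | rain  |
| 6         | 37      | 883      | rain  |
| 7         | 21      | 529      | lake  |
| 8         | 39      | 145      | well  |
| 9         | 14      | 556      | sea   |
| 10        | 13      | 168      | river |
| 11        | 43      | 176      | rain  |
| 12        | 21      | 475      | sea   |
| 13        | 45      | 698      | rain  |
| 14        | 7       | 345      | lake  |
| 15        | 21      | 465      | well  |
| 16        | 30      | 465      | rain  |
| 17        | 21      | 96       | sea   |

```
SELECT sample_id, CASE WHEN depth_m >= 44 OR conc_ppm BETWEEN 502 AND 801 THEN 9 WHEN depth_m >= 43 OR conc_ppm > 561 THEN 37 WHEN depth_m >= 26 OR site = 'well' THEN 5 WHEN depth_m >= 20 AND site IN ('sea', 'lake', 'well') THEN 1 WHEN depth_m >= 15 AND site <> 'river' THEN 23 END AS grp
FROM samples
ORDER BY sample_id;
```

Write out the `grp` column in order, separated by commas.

sample_id=4: depth_m >= 20 AND site IN ('sea', 'lake', 'well') → 1
sample_id=5: depth_m >= 44 OR conc_ppm BETWEEN 502 AND 801 → 9
sample_id=6: depth_m >= 43 OR conc_ppm > 561 → 37
sample_id=7: depth_m >= 44 OR conc_ppm BETWEEN 502 AND 801 → 9
sample_id=8: depth_m >= 26 OR site = 'well' → 5
sample_id=9: depth_m >= 44 OR conc_ppm BETWEEN 502 AND 801 → 9
sample_id=10: (no match → NULL) → NULL
sample_id=11: depth_m >= 43 OR conc_ppm > 561 → 37
sample_id=12: depth_m >= 20 AND site IN ('sea', 'lake', 'well') → 1
sample_id=13: depth_m >= 44 OR conc_ppm BETWEEN 502 AND 801 → 9
sample_id=14: (no match → NULL) → NULL
sample_id=15: depth_m >= 26 OR site = 'well' → 5
sample_id=16: depth_m >= 26 OR site = 'well' → 5
sample_id=17: depth_m >= 20 AND site IN ('sea', 'lake', 'well') → 1

1, 9, 37, 9, 5, 9, NULL, 37, 1, 9, NULL, 5, 5, 1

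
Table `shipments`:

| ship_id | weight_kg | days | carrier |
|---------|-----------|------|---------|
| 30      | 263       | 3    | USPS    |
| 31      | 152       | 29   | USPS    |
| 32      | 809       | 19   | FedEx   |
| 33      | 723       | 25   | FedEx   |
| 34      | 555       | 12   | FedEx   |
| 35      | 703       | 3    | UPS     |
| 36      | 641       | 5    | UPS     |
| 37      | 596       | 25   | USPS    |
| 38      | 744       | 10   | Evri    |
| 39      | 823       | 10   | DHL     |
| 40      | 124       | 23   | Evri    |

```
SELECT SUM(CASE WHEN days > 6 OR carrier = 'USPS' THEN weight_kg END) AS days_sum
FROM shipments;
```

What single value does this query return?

ship_id=30: ✓ → 263
ship_id=31: ✓ → 152
ship_id=32: ✓ → 809
ship_id=33: ✓ → 723
ship_id=34: ✓ → 555
ship_id=35: ✗
ship_id=36: ✗
ship_id=37: ✓ → 596
ship_id=38: ✓ → 744
ship_id=39: ✓ → 823
ship_id=40: ✓ → 124
days_sum = 263 + 152 + 809 + 723 + 555 + 596 + 744 + 823 + 124 = 4789

4789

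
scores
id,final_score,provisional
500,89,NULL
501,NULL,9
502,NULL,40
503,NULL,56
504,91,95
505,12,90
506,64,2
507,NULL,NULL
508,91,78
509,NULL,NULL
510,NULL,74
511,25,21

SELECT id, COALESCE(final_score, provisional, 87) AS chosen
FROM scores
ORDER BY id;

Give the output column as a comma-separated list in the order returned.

89, 9, 40, 56, 91, 12, 64, 87, 91, 87, 74, 25

id=500: final_score=89 → 89
id=501: final_score=NULL, provisional=9 → 9
id=502: final_score=NULL, provisional=40 → 40
id=503: final_score=NULL, provisional=56 → 56
id=504: final_score=91 → 91
id=505: final_score=12 → 12
id=506: final_score=64 → 64
id=507: final_score=NULL, provisional=NULL, → literal 87 → 87
id=508: final_score=91 → 91
id=509: final_score=NULL, provisional=NULL, → literal 87 → 87
id=510: final_score=NULL, provisional=74 → 74
id=511: final_score=25 → 25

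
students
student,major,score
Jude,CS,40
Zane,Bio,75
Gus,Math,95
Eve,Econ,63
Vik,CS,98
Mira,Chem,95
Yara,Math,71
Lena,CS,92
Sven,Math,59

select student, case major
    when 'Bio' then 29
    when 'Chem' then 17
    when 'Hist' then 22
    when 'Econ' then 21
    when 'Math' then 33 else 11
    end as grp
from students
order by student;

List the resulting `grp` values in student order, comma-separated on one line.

student=Eve: major='Econ' → 21
student=Gus: major='Math' → 33
student=Jude: ELSE → 11
student=Lena: ELSE → 11
student=Mira: major='Chem' → 17
student=Sven: major='Math' → 33
student=Vik: ELSE → 11
student=Yara: major='Math' → 33
student=Zane: major='Bio' → 29

21, 33, 11, 11, 17, 33, 11, 33, 29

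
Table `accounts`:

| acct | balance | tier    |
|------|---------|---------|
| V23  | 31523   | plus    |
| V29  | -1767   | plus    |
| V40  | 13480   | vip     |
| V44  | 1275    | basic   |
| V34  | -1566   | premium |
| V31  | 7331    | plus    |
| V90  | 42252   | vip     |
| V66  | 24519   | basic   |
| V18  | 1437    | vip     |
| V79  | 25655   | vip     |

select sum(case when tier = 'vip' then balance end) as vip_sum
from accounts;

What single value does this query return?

acct=V23: ✗
acct=V29: ✗
acct=V40: ✓ → 13480
acct=V44: ✗
acct=V34: ✗
acct=V31: ✗
acct=V90: ✓ → 42252
acct=V66: ✗
acct=V18: ✓ → 1437
acct=V79: ✓ → 25655
vip_sum = 13480 + 42252 + 1437 + 25655 = 82824

82824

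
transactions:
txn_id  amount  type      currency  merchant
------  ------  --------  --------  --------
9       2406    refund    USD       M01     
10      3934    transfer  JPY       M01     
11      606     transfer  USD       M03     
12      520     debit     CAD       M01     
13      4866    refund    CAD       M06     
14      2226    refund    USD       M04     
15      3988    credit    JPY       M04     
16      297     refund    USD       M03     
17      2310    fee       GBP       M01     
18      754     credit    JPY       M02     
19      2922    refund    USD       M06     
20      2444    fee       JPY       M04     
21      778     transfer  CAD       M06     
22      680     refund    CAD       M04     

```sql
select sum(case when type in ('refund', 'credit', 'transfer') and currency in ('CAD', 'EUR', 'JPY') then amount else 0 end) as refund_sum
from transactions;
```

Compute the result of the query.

txn_id=9: ✗
txn_id=10: ✓ → 3934
txn_id=11: ✗
txn_id=12: ✗
txn_id=13: ✓ → 4866
txn_id=14: ✗
txn_id=15: ✓ → 3988
txn_id=16: ✗
txn_id=17: ✗
txn_id=18: ✓ → 754
txn_id=19: ✗
txn_id=20: ✗
txn_id=21: ✓ → 778
txn_id=22: ✓ → 680
refund_sum = 3934 + 4866 + 3988 + 754 + 778 + 680 = 15000

15000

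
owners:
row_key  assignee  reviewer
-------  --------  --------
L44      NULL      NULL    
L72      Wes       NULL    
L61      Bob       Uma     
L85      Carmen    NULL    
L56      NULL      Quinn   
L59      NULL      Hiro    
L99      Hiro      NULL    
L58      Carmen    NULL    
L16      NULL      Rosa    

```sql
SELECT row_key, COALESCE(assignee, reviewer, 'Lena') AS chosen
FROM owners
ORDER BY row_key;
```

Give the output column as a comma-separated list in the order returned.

row_key=L16: assignee=NULL, reviewer=Rosa → Rosa
row_key=L44: assignee=NULL, reviewer=NULL, → literal Lena → Lena
row_key=L56: assignee=NULL, reviewer=Quinn → Quinn
row_key=L58: assignee=Carmen → Carmen
row_key=L59: assignee=NULL, reviewer=Hiro → Hiro
row_key=L61: assignee=Bob → Bob
row_key=L72: assignee=Wes → Wes
row_key=L85: assignee=Carmen → Carmen
row_key=L99: assignee=Hiro → Hiro

Rosa, Lena, Quinn, Carmen, Hiro, Bob, Wes, Carmen, Hiro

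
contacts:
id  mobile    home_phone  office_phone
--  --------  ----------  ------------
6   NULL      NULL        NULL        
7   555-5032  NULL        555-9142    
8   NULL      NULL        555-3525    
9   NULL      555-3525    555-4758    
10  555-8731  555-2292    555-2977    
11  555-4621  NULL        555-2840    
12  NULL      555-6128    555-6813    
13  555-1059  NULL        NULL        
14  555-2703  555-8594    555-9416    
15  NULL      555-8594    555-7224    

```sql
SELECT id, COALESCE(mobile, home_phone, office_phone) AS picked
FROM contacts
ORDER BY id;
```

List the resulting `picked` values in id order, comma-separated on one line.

NULL, 555-5032, 555-3525, 555-3525, 555-8731, 555-4621, 555-6128, 555-1059, 555-2703, 555-8594

id=6: mobile=NULL, home_phone=NULL, office_phone=NULL (all NULL) → NULL
id=7: mobile=555-5032 → 555-5032
id=8: mobile=NULL, home_phone=NULL, office_phone=555-3525 → 555-3525
id=9: mobile=NULL, home_phone=555-3525 → 555-3525
id=10: mobile=555-8731 → 555-8731
id=11: mobile=555-4621 → 555-4621
id=12: mobile=NULL, home_phone=555-6128 → 555-6128
id=13: mobile=555-1059 → 555-1059
id=14: mobile=555-2703 → 555-2703
id=15: mobile=NULL, home_phone=555-8594 → 555-8594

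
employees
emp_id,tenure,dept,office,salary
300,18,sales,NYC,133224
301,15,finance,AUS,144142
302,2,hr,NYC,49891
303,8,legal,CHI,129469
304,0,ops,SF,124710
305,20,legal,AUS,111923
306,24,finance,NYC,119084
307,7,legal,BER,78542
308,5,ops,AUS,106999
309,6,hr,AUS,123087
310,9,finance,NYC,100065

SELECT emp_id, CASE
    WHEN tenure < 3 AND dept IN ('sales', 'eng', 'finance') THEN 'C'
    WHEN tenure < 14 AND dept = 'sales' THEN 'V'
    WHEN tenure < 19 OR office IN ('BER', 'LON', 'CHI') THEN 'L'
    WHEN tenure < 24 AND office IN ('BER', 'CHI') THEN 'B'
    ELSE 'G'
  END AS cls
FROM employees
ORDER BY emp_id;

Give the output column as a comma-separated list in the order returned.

L, L, L, L, L, G, G, L, L, L, L

emp_id=300: tenure < 19 OR office IN ('BER', 'LON', 'CHI') → L
emp_id=301: tenure < 19 OR office IN ('BER', 'LON', 'CHI') → L
emp_id=302: tenure < 19 OR office IN ('BER', 'LON', 'CHI') → L
emp_id=303: tenure < 19 OR office IN ('BER', 'LON', 'CHI') → L
emp_id=304: tenure < 19 OR office IN ('BER', 'LON', 'CHI') → L
emp_id=305: ELSE → G
emp_id=306: ELSE → G
emp_id=307: tenure < 19 OR office IN ('BER', 'LON', 'CHI') → L
emp_id=308: tenure < 19 OR office IN ('BER', 'LON', 'CHI') → L
emp_id=309: tenure < 19 OR office IN ('BER', 'LON', 'CHI') → L
emp_id=310: tenure < 19 OR office IN ('BER', 'LON', 'CHI') → L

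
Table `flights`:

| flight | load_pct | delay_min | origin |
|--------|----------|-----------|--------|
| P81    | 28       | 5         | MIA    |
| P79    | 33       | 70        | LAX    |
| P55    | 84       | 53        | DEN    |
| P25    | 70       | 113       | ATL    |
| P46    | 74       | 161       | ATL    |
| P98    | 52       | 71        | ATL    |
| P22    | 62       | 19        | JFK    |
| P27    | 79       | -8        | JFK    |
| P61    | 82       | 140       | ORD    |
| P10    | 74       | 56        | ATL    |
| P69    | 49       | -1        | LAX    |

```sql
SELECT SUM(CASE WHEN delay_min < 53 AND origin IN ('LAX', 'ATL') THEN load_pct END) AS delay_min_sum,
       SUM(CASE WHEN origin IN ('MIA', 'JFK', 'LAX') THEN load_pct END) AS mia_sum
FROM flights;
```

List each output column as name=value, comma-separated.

[delay_min_sum: delay_min < 53 AND origin IN ('LAX', 'ATL')]
flight=P81: ✗
flight=P79: ✗
flight=P55: ✗
flight=P25: ✗
flight=P46: ✗
flight=P98: ✗
flight=P22: ✗
flight=P27: ✗
flight=P61: ✗
flight=P10: ✗
flight=P69: ✓ → 49
delay_min_sum = 49
—
[mia_sum: origin IN ('MIA', 'JFK', 'LAX')]
flight=P81: ✓ → 28
flight=P79: ✓ → 33
flight=P55: ✗
flight=P25: ✗
flight=P46: ✗
flight=P98: ✗
flight=P22: ✓ → 62
flight=P27: ✓ → 79
flight=P61: ✗
flight=P10: ✗
flight=P69: ✓ → 49
mia_sum = 28 + 33 + 62 + 79 + 49 = 251

delay_min_sum=49, mia_sum=251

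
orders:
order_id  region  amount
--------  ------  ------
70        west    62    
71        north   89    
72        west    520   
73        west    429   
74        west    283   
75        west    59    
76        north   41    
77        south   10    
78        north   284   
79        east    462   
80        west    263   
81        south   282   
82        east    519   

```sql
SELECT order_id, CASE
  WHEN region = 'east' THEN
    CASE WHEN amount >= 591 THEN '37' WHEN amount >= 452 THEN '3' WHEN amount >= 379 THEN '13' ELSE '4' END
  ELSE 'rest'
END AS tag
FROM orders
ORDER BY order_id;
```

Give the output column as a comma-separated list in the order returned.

rest, rest, rest, rest, rest, rest, rest, rest, rest, 3, rest, rest, 3

order_id=70: region='west' → outer ELSE → rest
order_id=71: region='north' → outer ELSE → rest
order_id=72: region='west' → outer ELSE → rest
order_id=73: region='west' → outer ELSE → rest
order_id=74: region='west' → outer ELSE → rest
order_id=75: region='west' → outer ELSE → rest
order_id=76: region='north' → outer ELSE → rest
order_id=77: region='south' → outer ELSE → rest
order_id=78: region='north' → outer ELSE → rest
order_id=79: region='east' → inner[amount >= 452] → 3
order_id=80: region='west' → outer ELSE → rest
order_id=81: region='south' → outer ELSE → rest
order_id=82: region='east' → inner[amount >= 452] → 3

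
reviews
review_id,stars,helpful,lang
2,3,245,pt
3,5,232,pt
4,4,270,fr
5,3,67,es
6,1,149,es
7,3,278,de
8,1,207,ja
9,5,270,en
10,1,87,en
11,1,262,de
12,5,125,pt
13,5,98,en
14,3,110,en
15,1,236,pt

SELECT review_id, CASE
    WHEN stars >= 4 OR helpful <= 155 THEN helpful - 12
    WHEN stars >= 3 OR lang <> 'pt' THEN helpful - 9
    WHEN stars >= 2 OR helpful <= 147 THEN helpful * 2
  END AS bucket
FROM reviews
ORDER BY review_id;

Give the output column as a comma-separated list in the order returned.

review_id=2: stars >= 3 OR lang <> 'pt' → 236
review_id=3: stars >= 4 OR helpful <= 155 → 220
review_id=4: stars >= 4 OR helpful <= 155 → 258
review_id=5: stars >= 4 OR helpful <= 155 → 55
review_id=6: stars >= 4 OR helpful <= 155 → 137
review_id=7: stars >= 3 OR lang <> 'pt' → 269
review_id=8: stars >= 3 OR lang <> 'pt' → 198
review_id=9: stars >= 4 OR helpful <= 155 → 258
review_id=10: stars >= 4 OR helpful <= 155 → 75
review_id=11: stars >= 3 OR lang <> 'pt' → 253
review_id=12: stars >= 4 OR helpful <= 155 → 113
review_id=13: stars >= 4 OR helpful <= 155 → 86
review_id=14: stars >= 4 OR helpful <= 155 → 98
review_id=15: (no match → NULL) → NULL

236, 220, 258, 55, 137, 269, 198, 258, 75, 253, 113, 86, 98, NULL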